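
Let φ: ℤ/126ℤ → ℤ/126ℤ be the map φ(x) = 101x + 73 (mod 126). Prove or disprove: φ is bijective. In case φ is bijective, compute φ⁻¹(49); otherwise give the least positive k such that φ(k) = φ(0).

6

Suppose φ(u) = φ(v) in ℤ/126ℤ. Then 101u + 73 ≡ 101v + 73 (mod 126), therefore 101(u − v) ≡ 0 (mod 126).
Since gcd(101, 126) = 1, 101 is invertible modulo 126, therefore u − v ≡ 0 (mod 126), i.e. u = v.
We now compute 101⁻¹ mod 126 explicitly. Euclid's algorithm: 126 = 1·101 + 25, 101 = 4·25 + 1; back-substituting gives 1 = 5·101 − 4·126, so 101⁻¹ ≡ 5 (mod 126).
Then y ↦ 5(y − 73) is a two-sided inverse to φ, so every y ∈ ℤ/126ℤ has a preimage.
Hence φ is bijective.
Since φ is bijective, we compute φ⁻¹(49): solve 101x + 73 ≡ 49 (mod 126), i.e. 101x ≡ 102 (mod 126).
Multiplying by 101⁻¹ = 5 gives x ≡ 5·102 = 510 = 4·126 + 6 ≡ 6 (mod 126).
Check: φ(6) = 101·6 + 73 = 679 = 5·126 + 49 ≡ 49 (mod 126).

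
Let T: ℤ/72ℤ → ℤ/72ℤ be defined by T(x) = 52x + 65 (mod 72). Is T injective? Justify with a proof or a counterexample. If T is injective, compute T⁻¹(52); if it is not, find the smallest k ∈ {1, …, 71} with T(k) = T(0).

18

We have gcd(52, 72) = 4 > 1. Taking x_1 = 0 and x_2 = 18: T(0) = 65 and T(18) = 52·18 + 65 = 1001 ≡ 65 (mod 72).
So T(0) = T(18) while 0 ≠ 18, therefore T is not injective.
Since T is not injective, we find the least positive k with T(k) = T(0): this means 52k ≡ 0 (mod 72), i.e. 72 ∣ 52k. Since gcd(52, 72) = 4, dividing through by 4 this holds exactly when 18 ∣ 13k, and as gcd(13, 18) = 1, exactly when 18 ∣ k.
The smallest positive such k is 18.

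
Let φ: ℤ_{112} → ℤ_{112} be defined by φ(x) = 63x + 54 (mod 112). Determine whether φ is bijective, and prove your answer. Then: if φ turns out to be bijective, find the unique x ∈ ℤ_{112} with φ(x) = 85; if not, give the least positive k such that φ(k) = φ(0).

We have gcd(63, 112) = 7 > 1. Taking a = 0 and b = 16: φ(0) = 54 and φ(16) = 63·16 + 54 = 1062 ≡ 54 (mod 112).
So φ(0) = φ(16) while 0 ≠ 16, therefore φ is not injective, hence not bijective.
Since φ is not bijective, we find the least positive k with φ(k) = φ(0): this means 63k ≡ 0 (mod 112), i.e. 112 ∣ 63k. Since gcd(63, 112) = 7, dividing through by 7 this holds exactly when 16 ∣ 9k, and as gcd(9, 16) = 1, exactly when 16 ∣ k.
The smallest positive such k is 16.

16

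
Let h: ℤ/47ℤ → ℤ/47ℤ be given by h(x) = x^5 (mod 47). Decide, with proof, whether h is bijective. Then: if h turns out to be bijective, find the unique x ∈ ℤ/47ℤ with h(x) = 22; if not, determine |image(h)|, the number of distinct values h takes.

Since 47 is prime, the nonzero elements of ℤ/47ℤ form a cyclic group of order 46.
As gcd(5, 46) = 1, raising to the 5th power is a bijection on this group: if a^5 ≡ b^5 then (ab^{−1})^5 = 1, and the only element of order dividing gcd(5, 46) = 1 is 1, so a = b.
With h(0) = 0 this makes h injective on all of ℤ/47ℤ, hence bijective (finite equal-size domain and codomain). In particular h is bijective.
Since h is bijective, we find the preimage of 22. The inverse of x ↦ x^5 on (ℤ/47ℤ)^× is x ↦ x^37, because 5·37 = 185 = 4·46 + 1 ≡ 1 (mod 46) and x^{46} = 1 for x ≠ 0 (Fermat). So h⁻¹(22) = 22^37 mod 47.
Repeated squaring mod 47: 22^1 ≡ 22, 22^2 ≡ 22² = 484 ≡ 14, 22^4 ≡ 14² = 196 ≡ 8, 22^8 ≡ 8² = 64 ≡ 17, 22^16 ≡ 17² = 289 ≡ 7, 22^32 ≡ 7² = 49 ≡ 2. Since 37 = 32 + 4 + 1, 22^37 ≡ 2·8·22: 2·8 = 16, then 16·22 = 352 ≡ 23. So 22^37 ≡ 23 (mod 47).
Hence h⁻¹(22) = 23.

23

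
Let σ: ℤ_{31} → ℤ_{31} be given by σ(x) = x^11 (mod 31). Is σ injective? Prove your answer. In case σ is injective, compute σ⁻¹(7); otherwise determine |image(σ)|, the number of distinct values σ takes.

Since 31 is prime, the nonzero elements of ℤ_{31} form a cyclic group of order 30.
As gcd(11, 30) = 1, raising to the 11th power is a bijection on this group: if x_1^11 ≡ x_2^11 then (x_1x_2^{−1})^11 = 1, and the only element of order dividing gcd(11, 30) = 1 is 1, so x_1 = x_2.
With σ(0) = 0 this makes σ injective on all of ℤ_{31}, hence bijective (finite equal-size domain and codomain). In particular σ is injective.
Since σ is injective, we find the preimage of 7. The inverse of x ↦ x^11 on (ℤ_{31})^× is x ↦ x^11, because 11·11 = 121 = 4·30 + 1 ≡ 1 (mod 30) and x^{30} = 1 for x ≠ 0 (Fermat). So σ⁻¹(7) = 7^11 mod 31.
Repeated squaring mod 31: 7^1 ≡ 7, 7^2 ≡ 7² = 49 ≡ 18, 7^4 ≡ 18² = 324 ≡ 14, 7^8 ≡ 14² = 196 ≡ 10. Since 11 = 8 + 2 + 1, 7^11 ≡ 10·18·7: 10·18 = 180 ≡ 25, then 25·7 = 175 ≡ 20. So 7^11 ≡ 20 (mod 31).
Hence σ⁻¹(7) = 20.

20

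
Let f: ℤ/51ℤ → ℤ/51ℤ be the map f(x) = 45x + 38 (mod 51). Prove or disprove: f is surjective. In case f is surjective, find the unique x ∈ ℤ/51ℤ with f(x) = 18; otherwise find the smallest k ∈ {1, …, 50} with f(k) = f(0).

Since gcd(45, 51) = 3, we have 45x ≡ 0 (mod 3) for all x, so f(x) ≡ 2 (mod 3).
But 0 ≢ 2 (mod 3), so 0 ∈ ℤ/51ℤ has no preimage. So f is not surjective.
Since f is not surjective, we find the least positive k with f(k) = f(0): this means 45k ≡ 0 (mod 51), i.e. 51 ∣ 45k. Since gcd(45, 51) = 3, dividing through by 3 this holds exactly when 17 ∣ 15k, and as gcd(15, 17) = 1, exactly when 17 ∣ k.
The smallest positive such k is 17.

17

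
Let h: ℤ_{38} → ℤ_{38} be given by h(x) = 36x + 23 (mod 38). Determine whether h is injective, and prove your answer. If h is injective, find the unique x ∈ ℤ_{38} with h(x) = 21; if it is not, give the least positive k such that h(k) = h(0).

Recall that h is injective when h(u) = h(v) forces u = v.
We have gcd(36, 38) = 2 > 1. Taking u = 0 and v = 19: h(0) = 23 and h(19) = 36·19 + 23 = 707 ≡ 23 (mod 38).
So h(0) = h(19) while 0 ≠ 19, thus h is not injective.
Since h is not injective, we find the least positive k with h(k) = h(0): this means 36k ≡ 0 (mod 38), i.e. 38 ∣ 36k. Since gcd(36, 38) = 2, dividing through by 2 this holds exactly when 19 ∣ 18k, and as gcd(18, 19) = 1, exactly when 19 ∣ k.
The smallest positive such k is 19.

19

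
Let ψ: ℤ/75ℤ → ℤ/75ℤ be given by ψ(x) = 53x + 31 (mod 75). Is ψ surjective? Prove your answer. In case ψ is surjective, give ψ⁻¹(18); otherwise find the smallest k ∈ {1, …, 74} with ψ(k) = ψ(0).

4

Since gcd(53, 75) = 1, 53 is invertible modulo 75. Euclid's algorithm: 75 = 1·53 + 22, 53 = 2·22 + 9, 22 = 2·9 + 4, 9 = 2·4 + 1; back-substituting gives 1 = 17·53 − 12·75, so 53⁻¹ ≡ 17 (mod 75).
Then y ↦ 17(y − 31) is a two-sided inverse to ψ, so every y ∈ ℤ/75ℤ has a preimage.
Thus ψ is surjective.
Since ψ is surjective, we find ψ⁻¹(18): we need 53x ≡ 18 − 31 ≡ 62 (mod 75). Using 53⁻¹ = 17: x ≡ 17·62 = 1054 = 14·75 + 4, so x = 4.
Check: ψ(4) = 53·4 + 31 = 243 = 3·75 + 18 ≡ 18 (mod 75).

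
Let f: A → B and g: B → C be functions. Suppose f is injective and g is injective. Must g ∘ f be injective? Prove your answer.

injective

Suppose (g ∘ f)(a) = (g ∘ f)(b), i.e. g(f(a)) = g(f(b)).
Since g is injective, f(a) = f(b). Since f is injective, a = b. So g ∘ f is injective.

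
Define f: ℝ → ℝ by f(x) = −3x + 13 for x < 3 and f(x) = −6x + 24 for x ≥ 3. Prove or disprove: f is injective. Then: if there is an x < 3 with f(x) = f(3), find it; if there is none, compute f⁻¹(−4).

7/3

Both pieces are strictly decreasing (slopes −3 and −6), so each is injective on its own interval.
The left piece maps (−∞, 3) onto (4, ∞); the right piece maps [3, ∞) onto (−∞, 6].
These images overlap. In particular f(3) = 6 (right piece), and solving −3x + 13 = 6 on the left piece gives x = 7/3 < 3.
So f(7/3) = f(3) with 7/3 ≠ 3, and f is not injective. This x = 7/3 is the requested value below 3.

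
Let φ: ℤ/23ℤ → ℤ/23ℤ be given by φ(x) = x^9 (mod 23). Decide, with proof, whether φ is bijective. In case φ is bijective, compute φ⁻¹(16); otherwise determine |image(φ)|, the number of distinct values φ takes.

Since 23 is prime, the nonzero elements of ℤ/23ℤ form a cyclic group of order 22.
As gcd(9, 22) = 1, raising to the 9th power is a bijection on this group: if a^9 ≡ b^9 then (ab^{−1})^9 = 1, and the only element of order dividing gcd(9, 22) = 1 is 1, so a = b.
With φ(0) = 0 this makes φ injective on all of ℤ/23ℤ, hence bijective (finite equal-size domain and codomain). In particular φ is bijective.
Since φ is bijective, we find the preimage of 16. The inverse of x ↦ x^9 on (ℤ/23ℤ)^× is x ↦ x^5, because 9·5 = 45 = 2·22 + 1 ≡ 1 (mod 22) and x^{22} = 1 for x ≠ 0 (Fermat). So φ⁻¹(16) = 16^5 mod 23.
Repeated squaring mod 23: 16^1 ≡ 16, 16^2 ≡ 16² = 256 ≡ 3, 16^4 ≡ 3² = 9. Since 5 = 4 + 1, 16^5 ≡ 9·16: 9·16 = 144 ≡ 6. So 16^5 ≡ 6 (mod 23).
Hence φ⁻¹(16) = 6.

6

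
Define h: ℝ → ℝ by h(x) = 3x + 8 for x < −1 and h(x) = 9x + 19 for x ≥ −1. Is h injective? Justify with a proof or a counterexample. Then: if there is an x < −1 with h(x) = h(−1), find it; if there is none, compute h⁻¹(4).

Both pieces are strictly increasing (slopes 3 and 9), so each is injective on its own interval.
The left piece maps (−∞, −1) onto (−∞, 5); the right piece maps [−1, ∞) onto [10, ∞).
These images are disjoint, so no value is attained by both pieces. So h is injective.
Because the two images are disjoint, no x < −1 has h(x) = h(−1), so we compute h⁻¹(4): 4 lies in (−∞, 5), so solve 3x + 8 = 4: x = (4 − 8)/3 = −4/3.

-4/3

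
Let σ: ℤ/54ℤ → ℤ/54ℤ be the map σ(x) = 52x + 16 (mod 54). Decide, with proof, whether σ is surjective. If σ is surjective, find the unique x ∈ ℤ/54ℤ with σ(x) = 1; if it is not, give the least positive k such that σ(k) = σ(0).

By definition, σ is surjective if every y in the codomain equals σ(x) for some x in the domain.
Since gcd(52, 54) = 2, we have 52x ≡ 0 (mod 2) for all x, so σ(x) ≡ 0 (mod 2).
But 1 ≢ 0 (mod 2), so 1 ∈ ℤ/54ℤ has no preimage. Hence σ is not surjective.
Since σ is not surjective, we find the least positive k with σ(k) = σ(0): this means 52k ≡ 0 (mod 54), i.e. 54 ∣ 52k. Since gcd(52, 54) = 2, dividing through by 2 this holds exactly when 27 ∣ 26k, and as gcd(26, 27) = 1, exactly when 27 ∣ k.
The smallest positive such k is 27.

27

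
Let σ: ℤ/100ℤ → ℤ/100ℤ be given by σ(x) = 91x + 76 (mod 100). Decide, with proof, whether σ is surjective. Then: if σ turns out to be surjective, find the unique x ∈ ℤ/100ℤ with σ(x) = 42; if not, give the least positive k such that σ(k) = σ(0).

Since gcd(91, 100) = 1, 91 is invertible modulo 100. Euclid's algorithm: 100 = 1·91 + 9, 91 = 10·9 + 1; back-substituting gives 1 = 11·91 − 10·100, so 91⁻¹ ≡ 11 (mod 100).
Then y ↦ 11(y − 76) is a two-sided inverse to σ, so every y ∈ ℤ/100ℤ has a preimage.
So σ is surjective.
Since σ is surjective, we find σ⁻¹(42): we need 91x ≡ 42 − 76 ≡ 66 (mod 100). Using 91⁻¹ = 11: x ≡ 11·66 = 726 = 7·100 + 26, so x = 26.
Check: σ(26) = 91·26 + 76 = 2442 = 24·100 + 42 ≡ 42 (mod 100).

26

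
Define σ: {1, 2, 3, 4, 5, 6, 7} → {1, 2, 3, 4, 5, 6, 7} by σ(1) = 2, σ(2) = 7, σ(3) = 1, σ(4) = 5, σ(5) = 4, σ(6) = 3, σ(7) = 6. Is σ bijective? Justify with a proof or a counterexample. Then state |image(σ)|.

7

The values 2, 7, 1, 5, 4, 3, 6 are a permutation of {1, 2, 3, 4, 5, 6, 7}: each element appears exactly once.
So σ is injective and surjective, hence bijective.
The image of σ is {1, 2, 3, 4, 5, 6, 7}, which has 7 elements.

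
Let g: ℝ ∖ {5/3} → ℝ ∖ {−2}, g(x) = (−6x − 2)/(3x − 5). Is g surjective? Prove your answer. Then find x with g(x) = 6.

For any y ≠ −2, solving y(3x − 5) = −6x − 2 for x gives a well-defined x ≠ 5/3. So g is surjective.
Solving g(x) = 6: cross-multiplying gives −6x − 2 = 6(3x − 5), which rearranges to −24x = −28, so x = 7/6.

7/6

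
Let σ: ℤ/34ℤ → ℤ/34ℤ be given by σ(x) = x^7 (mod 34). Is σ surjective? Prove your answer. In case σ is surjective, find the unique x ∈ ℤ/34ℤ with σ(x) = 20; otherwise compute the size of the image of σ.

Computing x^7 mod 34 for each x (by repeated squaring, reducing mod 34 at every step), the values σ(0), σ(1), …, σ(33) are: 0, 1, 26, 11, 30, 27, 14, 29, 32, 19, 22, 3, 24, 21, 6, 25, 16, 17, 18, 9, 28, 13, 10, 31, 12, 15, 2, 5, 20, 7, 4, 23, 8, 33.
Every element of ℤ/34ℤ appears exactly once in this list, so σ is a bijection, and in particular surjective.
Since σ is surjective, we read off the preimage of 20 from the same table: σ(28) = 20, so σ⁻¹(20) = 28.

28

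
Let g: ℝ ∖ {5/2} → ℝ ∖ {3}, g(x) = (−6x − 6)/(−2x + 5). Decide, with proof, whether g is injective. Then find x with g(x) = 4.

Suppose g(a) = g(b). Cross-multiplying: (−6a − 6)(−2b + 5) = (−6b − 6)(−2a + 5).
Expanding both sides and cancelling the symmetric terms leaves −42·(a − b) = 0. Since −42 ≠ 0, a = b. Thus g is injective.
Solving g(x) = 4: cross-multiplying gives −6x − 6 = 4(−2x + 5), which rearranges to 2x = 26, so x = 13.

13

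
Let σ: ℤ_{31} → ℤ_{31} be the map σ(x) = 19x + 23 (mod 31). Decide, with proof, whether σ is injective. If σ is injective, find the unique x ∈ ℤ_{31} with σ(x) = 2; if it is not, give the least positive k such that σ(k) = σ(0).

Suppose σ(u) = σ(v) in ℤ_{31}. Then 19u + 23 ≡ 19v + 23 (mod 31), hence 19(u − v) ≡ 0 (mod 31).
Since gcd(19, 31) = 1, 19 is invertible modulo 31, thus u − v ≡ 0 (mod 31), i.e. u = v.
Hence σ is injective.
We now compute 19⁻¹ mod 31 explicitly. Euclid's algorithm: 31 = 1·19 + 12, 19 = 1·12 + 7, 12 = 1·7 + 5, 7 = 1·5 + 2, 5 = 2·2 + 1; back-substituting gives 1 = 18·19 − 11·31, so 19⁻¹ ≡ 18 (mod 31).
Since σ is injective, we compute σ⁻¹(2): solve 19x + 23 ≡ 2 (mod 31), i.e. 19x ≡ 10 (mod 31).
Multiplying by 19⁻¹ = 18 gives x ≡ 18·10 = 180 = 5·31 + 25 ≡ 25 (mod 31).
Check: σ(25) = 19·25 + 23 = 498 = 16·31 + 2 ≡ 2 (mod 31).

25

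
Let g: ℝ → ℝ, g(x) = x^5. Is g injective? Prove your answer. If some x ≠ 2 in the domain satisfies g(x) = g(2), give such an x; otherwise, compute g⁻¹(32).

2

On ℝ, x ↦ x^5 is strictly increasing (since 5 is odd), so g(s) = g(t) forces s = t. Therefore g is injective.
Since x ↦ x^5 is strictly increasing on ℝ, it is injective there, so no x ≠ 2 in the domain has g(x) = g(2). We therefore compute g⁻¹(32) = 32^{1/5} = 2 (indeed 2^5 = 32).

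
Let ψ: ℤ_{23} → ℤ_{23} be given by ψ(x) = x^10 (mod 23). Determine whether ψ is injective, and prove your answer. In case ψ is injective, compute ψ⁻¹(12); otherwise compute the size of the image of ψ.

ψ(11): Repeated squaring mod 23: 11^1 ≡ 11, 11^2 ≡ 11² = 121 ≡ 6, 11^4 ≡ 6² = 36 ≡ 13, 11^8 ≡ 13² = 169 ≡ 8. Since 10 = 8 + 2, 11^10 ≡ 8·6: 8·6 = 48 ≡ 2. So 11^10 ≡ 2 (mod 23).
ψ(12): Repeated squaring mod 23: 12^1 ≡ 12, 12^2 ≡ 12² = 144 ≡ 6, 12^4 ≡ 6² = 36 ≡ 13, 12^8 ≡ 13² = 169 ≡ 8. Since 10 = 8 + 2, 12^10 ≡ 8·6: 8·6 = 48 ≡ 2. So 12^10 ≡ 2 (mod 23).
So ψ(11) = ψ(12) = 2 while 11 ≠ 12, thus ψ is not injective.
Since ψ is not injective, we determine |image(ψ)|. Computing x^10 mod 23 for each x (by repeated squaring, reducing mod 23 at every step), the values ψ(0), ψ(1), …, ψ(22) are: 0, 1, 12, 8, 6, 9, 4, 13, 3, 18, 16, 2, 2, 16, 18, 3, 13, 4, 9, 6, 8, 12, 1.
The distinct values are {0, 1, 2, 3, 4, 6, 8, 9, 12, 13, 16, 18}; there are 12 of them.

12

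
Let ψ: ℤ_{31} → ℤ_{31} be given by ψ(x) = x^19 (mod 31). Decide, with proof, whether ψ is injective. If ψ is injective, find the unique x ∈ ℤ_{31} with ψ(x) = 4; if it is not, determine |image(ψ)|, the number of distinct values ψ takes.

Since 31 is prime, the nonzero elements of ℤ_{31} form a cyclic group of order 30.
As gcd(19, 30) = 1, raising to the 19th power is a bijection on this group: if x_1^19 ≡ x_2^19 then (x_1x_2^{−1})^19 = 1, and the only element of order dividing gcd(19, 30) = 1 is 1, so x_1 = x_2.
With ψ(0) = 0 this makes ψ injective on all of ℤ_{31}, hence bijective (finite equal-size domain and codomain). In particular ψ is injective.
Since ψ is injective, we find the preimage of 4. The inverse of x ↦ x^19 on (ℤ_{31})^× is x ↦ x^19, because 19·19 = 361 = 12·30 + 1 ≡ 1 (mod 30) and x^{30} = 1 for x ≠ 0 (Fermat). So ψ⁻¹(4) = 4^19 mod 31.
Repeated squaring mod 31: 4^1 ≡ 4, 4^2 ≡ 4² = 16, 4^4 ≡ 16² = 256 ≡ 8, 4^8 ≡ 8² = 64 ≡ 2, 4^16 ≡ 2² = 4. Since 19 = 16 + 2 + 1, 4^19 ≡ 4·16·4: 4·16 = 64 ≡ 2, then 2·4 = 8. So 4^19 ≡ 8 (mod 31).
Hence ψ⁻¹(4) = 8.

8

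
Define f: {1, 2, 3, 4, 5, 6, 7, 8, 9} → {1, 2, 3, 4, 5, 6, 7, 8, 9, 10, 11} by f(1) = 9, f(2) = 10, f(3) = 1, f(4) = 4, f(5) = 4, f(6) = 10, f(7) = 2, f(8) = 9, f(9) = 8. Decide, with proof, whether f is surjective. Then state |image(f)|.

No element maps to 3, so f is not surjective.
The image of f is {1, 2, 4, 8, 9, 10}, which has 6 elements.

6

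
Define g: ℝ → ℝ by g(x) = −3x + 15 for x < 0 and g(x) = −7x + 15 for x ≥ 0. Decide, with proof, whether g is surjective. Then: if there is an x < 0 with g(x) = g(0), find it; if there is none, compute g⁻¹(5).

10/7

Both pieces are strictly decreasing (slopes −3 and −7), so each is injective on its own interval.
The left piece maps (−∞, 0) onto (15, ∞); the right piece maps [0, ∞) onto (−∞, 15].
These images together cover ℝ, so g is surjective.
Because the two images are disjoint, no x < 0 has g(x) = g(0), so we compute g⁻¹(5): 5 lies in (−∞, 15], so solve −7x + 15 = 5: x = (5 − 15)/(−7) = 10/7.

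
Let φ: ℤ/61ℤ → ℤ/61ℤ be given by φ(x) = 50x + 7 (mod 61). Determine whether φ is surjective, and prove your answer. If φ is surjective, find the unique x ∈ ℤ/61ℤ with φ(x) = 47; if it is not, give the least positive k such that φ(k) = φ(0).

13

Since gcd(50, 61) = 1, 50 is invertible modulo 61. Euclid's algorithm: 61 = 1·50 + 11, 50 = 4·11 + 6, 11 = 1·6 + 5, 6 = 1·5 + 1; back-substituting gives 1 = 11·50 − 9·61, so 50⁻¹ ≡ 11 (mod 61).
For any y ∈ ℤ/61ℤ, x = 11(y − 7) mod 61 satisfies φ(x) = 50·11(y − 7) + 7 ≡ y (since 50·11 ≡ 1 mod 61). So every y has a preimage.
Therefore φ is surjective.
Since φ is surjective, we compute φ⁻¹(47): solve 50x + 7 ≡ 47 (mod 61), i.e. 50x ≡ 40 (mod 61).
Multiplying by 50⁻¹ = 11 gives x ≡ 11·40 = 440 = 7·61 + 13 ≡ 13 (mod 61).
Check: φ(13) = 50·13 + 7 = 657 = 10·61 + 47 ≡ 47 (mod 61).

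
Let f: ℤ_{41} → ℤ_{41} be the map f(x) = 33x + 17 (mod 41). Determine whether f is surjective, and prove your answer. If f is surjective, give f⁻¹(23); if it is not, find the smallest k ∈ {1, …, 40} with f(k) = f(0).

Since gcd(33, 41) = 1, 33 is invertible modulo 41. Euclid's algorithm: 41 = 1·33 + 8, 33 = 4·8 + 1; back-substituting gives 1 = 5·33 − 4·41, so 33⁻¹ ≡ 5 (mod 41).
Then y ↦ 5(y − 17) is a two-sided inverse to f, so every y ∈ ℤ_{41} has a preimage.
Therefore f is surjective.
Since f is surjective, we find f⁻¹(23): we need 33x ≡ 23 − 17 ≡ 6 (mod 41). Using 33⁻¹ = 5: x ≡ 5·6 = 30, so x = 30.
Check: f(30) = 33·30 + 17 = 1007 = 24·41 + 23 ≡ 23 (mod 41).

30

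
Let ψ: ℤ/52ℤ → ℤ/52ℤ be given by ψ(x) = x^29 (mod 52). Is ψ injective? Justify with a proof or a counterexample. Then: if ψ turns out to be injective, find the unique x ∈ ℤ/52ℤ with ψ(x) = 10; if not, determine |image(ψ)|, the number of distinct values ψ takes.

ψ(0) = 0^29 = 0.
ψ(26): Repeated squaring mod 52: 26^1 ≡ 26, 26^2 ≡ 26² = 676 ≡ 0, 26^4 ≡ 0² = 0, 26^8 ≡ 0² = 0, 26^16 ≡ 0² = 0. Since 29 = 16 + 8 + 4 + 1, 26^29 ≡ 0·0·0·26: 0·0 = 0, then 0·0 = 0, then 0·26 = 0. So 26^29 ≡ 0 (mod 52).
So ψ(0) = ψ(26) = 0 while 0 ≠ 26, thus ψ is not injective.
Since ψ is not injective, we determine |image(ψ)|. Computing x^29 mod 52 for each x (by repeated squaring, reducing mod 52 at every step), the values ψ(0), ψ(1), …, ψ(51) are: 0, 1, 32, 35, 36, 5, 28, 11, 8, 29, 4, 7, 12, 13, 40, 19, 48, 49, 44, 15, 24, 21, 16, 43, 20, 25, 0, 27, 32, 9, 36, 31, 28, 37, 8, 3, 4, 33, 12, 39, 40, 45, 48, 23, 44, 41, 24, 47, 16, 17, 20, 51.
The distinct values are {0, 1, 3, 4, 5, 7, 8, 9, 11, 12, 13, 15, 16, 17, 19, 20, 21, 23, 24, 25, 27, 28, 29, 31, 32, 33, 35, 36, 37, 39, 40, 41, 43, 44, 45, 47, 48, 49, 51}; there are 39 of them.

39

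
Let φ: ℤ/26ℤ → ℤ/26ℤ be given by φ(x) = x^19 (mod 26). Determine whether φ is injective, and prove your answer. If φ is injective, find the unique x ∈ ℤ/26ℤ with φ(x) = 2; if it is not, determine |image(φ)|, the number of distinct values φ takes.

Computing x^19 mod 26 for each x (by repeated squaring, reducing mod 26 at every step), the values φ(0), φ(1), …, φ(25) are: 0, 1, 24, 3, 4, 21, 20, 19, 18, 9, 10, 15, 12, 13, 14, 11, 16, 17, 8, 7, 6, 5, 22, 23, 2, 25.
Every element of ℤ/26ℤ appears exactly once in this list, so φ is a bijection, and in particular injective.
Since φ is injective, we read off the preimage of 2 from the same table: φ(24) = 2, so φ⁻¹(2) = 24.

24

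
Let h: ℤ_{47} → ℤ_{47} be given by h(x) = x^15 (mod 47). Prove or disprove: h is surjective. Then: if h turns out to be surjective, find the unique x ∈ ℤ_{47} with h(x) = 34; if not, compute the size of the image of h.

4

Since 47 is prime, the nonzero elements of ℤ_{47} form a cyclic group of order 46.
As gcd(15, 46) = 1, raising to the 15th power is a bijection on this group: if u^15 ≡ v^15 then (uv^{−1})^15 = 1, and the only element of order dividing gcd(15, 46) = 1 is 1, so u = v.
With h(0) = 0 this makes h injective on all of ℤ_{47}, hence bijective (finite equal-size domain and codomain). In particular h is surjective.
Since h is surjective, we find the preimage of 34. The inverse of x ↦ x^15 on (ℤ_{47})^× is x ↦ x^43, because 15·43 = 645 = 14·46 + 1 ≡ 1 (mod 46) and x^{46} = 1 for x ≠ 0 (Fermat). So h⁻¹(34) = 34^43 mod 47.
Repeated squaring mod 47: 34^1 ≡ 34, 34^2 ≡ 34² = 1156 ≡ 28, 34^4 ≡ 28² = 784 ≡ 32, 34^8 ≡ 32² = 1024 ≡ 37, 34^16 ≡ 37² = 1369 ≡ 6, 34^32 ≡ 6² = 36. Since 43 = 32 + 8 + 2 + 1, 34^43 ≡ 36·37·28·34: 36·37 = 1332 ≡ 16, then 16·28 = 448 ≡ 25, then 25·34 = 850 ≡ 4. So 34^43 ≡ 4 (mod 47).
Hence h⁻¹(34) = 4.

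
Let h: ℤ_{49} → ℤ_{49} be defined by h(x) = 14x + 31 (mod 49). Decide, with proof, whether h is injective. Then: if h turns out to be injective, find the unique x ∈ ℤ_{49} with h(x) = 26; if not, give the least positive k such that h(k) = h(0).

We have gcd(14, 49) = 7 > 1. Taking s = 0 and t = 7: h(0) = 31 and h(7) = 14·7 + 31 = 129 ≡ 31 (mod 49).
So h(0) = h(7) while 0 ≠ 7, thus h is not injective.
Since h is not injective, we find the least positive k with h(k) = h(0): this means 14k ≡ 0 (mod 49), i.e. 49 ∣ 14k. Since gcd(14, 49) = 7, dividing through by 7 this holds exactly when 7 ∣ 2k, and as gcd(2, 7) = 1, exactly when 7 ∣ k.
The smallest positive such k is 7.

7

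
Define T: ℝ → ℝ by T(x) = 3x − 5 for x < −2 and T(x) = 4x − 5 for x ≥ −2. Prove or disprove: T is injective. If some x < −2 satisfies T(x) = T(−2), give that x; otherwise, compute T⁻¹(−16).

Both pieces are strictly increasing (slopes 3 and 4), so each is injective on its own interval.
The left piece maps (−∞, −2) onto (−∞, −11); the right piece maps [−2, ∞) onto [−13, ∞).
These images overlap. In particular T(−2) = −13 (right piece), and solving 3x − 5 = −13 on the left piece gives x = −8/3 < −2.
So T(−8/3) = T(−2) with −8/3 ≠ −2, and T is not injective. This x = −8/3 is the requested value below −2.

-8/3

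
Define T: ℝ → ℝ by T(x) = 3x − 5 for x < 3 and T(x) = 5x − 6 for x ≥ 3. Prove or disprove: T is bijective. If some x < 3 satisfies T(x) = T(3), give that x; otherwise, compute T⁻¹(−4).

1/3

Both pieces are strictly increasing (slopes 3 and 5), so each is injective on its own interval.
The left piece maps (−∞, 3) onto (−∞, 4); the right piece maps [3, ∞) onto [9, ∞).
The images leave a gap (4 has no preimage), so T is not surjective, hence not bijective.
Because the two images are disjoint, no x < 3 has T(x) = T(3), so we compute T⁻¹(−4): −4 lies in (−∞, 4), so solve 3x − 5 = −4: x = (−4 + 5)/3 = 1/3.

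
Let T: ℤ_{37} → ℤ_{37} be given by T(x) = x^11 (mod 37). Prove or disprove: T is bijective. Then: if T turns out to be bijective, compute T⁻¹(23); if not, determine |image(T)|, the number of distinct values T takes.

29

Since 37 is prime, the nonzero elements of ℤ_{37} form a cyclic group of order 36.
As gcd(11, 36) = 1, raising to the 11th power is a bijection on this group: if x_1^11 ≡ x_2^11 then (x_1x_2^{−1})^11 = 1, and the only element of order dividing gcd(11, 36) = 1 is 1, so x_1 = x_2.
With T(0) = 0 this makes T injective on all of ℤ_{37}, hence bijective (finite equal-size domain and codomain). In particular T is bijective.
Since T is bijective, we find the preimage of 23. The inverse of x ↦ x^11 on (ℤ_{37})^× is x ↦ x^23, because 11·23 = 253 = 7·36 + 1 ≡ 1 (mod 36) and x^{36} = 1 for x ≠ 0 (Fermat). So T⁻¹(23) = 23^23 mod 37.
Repeated squaring mod 37: 23^1 ≡ 23, 23^2 ≡ 23² = 529 ≡ 11, 23^4 ≡ 11² = 121 ≡ 10, 23^8 ≡ 10² = 100 ≡ 26, 23^16 ≡ 26² = 676 ≡ 10. Since 23 = 16 + 4 + 2 + 1, 23^23 ≡ 10·10·11·23: 10·10 = 100 ≡ 26, then 26·11 = 286 ≡ 27, then 27·23 = 621 ≡ 29. So 23^23 ≡ 29 (mod 37).
Hence T⁻¹(23) = 29.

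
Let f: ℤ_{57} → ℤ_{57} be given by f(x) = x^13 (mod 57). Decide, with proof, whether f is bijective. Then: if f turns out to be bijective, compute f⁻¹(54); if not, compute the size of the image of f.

36

Computing x^13 mod 57 for each x (by repeated squaring, reducing mod 57 at every step), the values f(0), f(1), …, f(56) are: 0, 1, 41, 33, 28, 17, 42, 7, 8, 6, 13, 11, 12, 34, 2, 48, 43, 35, 18, 19, 20, 3, 52, 47, 36, 4, 26, 27, 25, 32, 30, 31, 53, 21, 10, 5, 54, 37, 38, 39, 22, 14, 9, 55, 23, 45, 46, 44, 51, 49, 50, 15, 40, 29, 24, 16, 56.
Every element of ℤ_{57} appears exactly once in this list, so f is a bijection, and in particular bijective.
Since f is bijective, we read off the preimage of 54 from the same table: f(36) = 54, so f⁻¹(54) = 36.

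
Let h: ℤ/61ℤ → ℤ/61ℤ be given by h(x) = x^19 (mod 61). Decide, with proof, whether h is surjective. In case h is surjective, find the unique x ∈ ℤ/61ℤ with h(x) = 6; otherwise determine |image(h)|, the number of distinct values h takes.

Since 61 is prime, the nonzero elements of ℤ/61ℤ form a cyclic group of order 60.
As gcd(19, 60) = 1, raising to the 19th power is a bijection on this group: if a^19 ≡ b^19 then (ab^{−1})^19 = 1, and the only element of order dividing gcd(19, 60) = 1 is 1, so a = b.
With h(0) = 0 this makes h injective on all of ℤ/61ℤ, hence bijective (finite equal-size domain and codomain). In particular h is surjective.
Since h is surjective, we find the preimage of 6. The inverse of x ↦ x^19 on (ℤ/61ℤ)^× is x ↦ x^19, because 19·19 = 361 = 6·60 + 1 ≡ 1 (mod 60) and x^{60} = 1 for x ≠ 0 (Fermat). So h⁻¹(6) = 6^19 mod 61.
Repeated squaring mod 61: 6^1 ≡ 6, 6^2 ≡ 6² = 36, 6^4 ≡ 36² = 1296 ≡ 15, 6^8 ≡ 15² = 225 ≡ 42, 6^16 ≡ 42² = 1764 ≡ 56. Since 19 = 16 + 2 + 1, 6^19 ≡ 56·36·6: 56·36 = 2016 ≡ 3, then 3·6 = 18. So 6^19 ≡ 18 (mod 61).
Hence h⁻¹(6) = 18.

18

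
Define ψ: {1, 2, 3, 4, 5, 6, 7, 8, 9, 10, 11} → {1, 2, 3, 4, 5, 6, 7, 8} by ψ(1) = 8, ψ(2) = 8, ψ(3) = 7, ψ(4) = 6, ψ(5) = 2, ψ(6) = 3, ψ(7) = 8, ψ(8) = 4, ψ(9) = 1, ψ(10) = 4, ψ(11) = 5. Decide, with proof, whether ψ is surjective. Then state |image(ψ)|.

8

Every element of the codomain has a preimage: 1 = ψ(9), 2 = ψ(5), 3 = ψ(6), 4 = ψ(8), 5 = ψ(11), 6 = ψ(4), 7 = ψ(3), 8 = ψ(1).
Therefore ψ is surjective.
The image of ψ is {1, 2, 3, 4, 5, 6, 7, 8}, which has 8 elements.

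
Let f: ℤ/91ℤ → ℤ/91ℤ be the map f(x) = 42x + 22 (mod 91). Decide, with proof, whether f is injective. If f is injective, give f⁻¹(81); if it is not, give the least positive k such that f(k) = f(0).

13

By definition, injectivity means: for all a, b in the domain, f(a) = f(b) implies a = b.
We have gcd(42, 91) = 7 > 1. Taking a = 0 and b = 13: f(0) = 22 and f(13) = 42·13 + 22 = 568 ≡ 22 (mod 91).
So f(0) = f(13) while 0 ≠ 13, thus f is not injective.
Since f is not injective, we find the least positive k with f(k) = f(0): this means 42k ≡ 0 (mod 91), i.e. 91 ∣ 42k. Since gcd(42, 91) = 7, dividing through by 7 this holds exactly when 13 ∣ 6k, and as gcd(6, 13) = 1, exactly when 13 ∣ k.
The smallest positive such k is 13.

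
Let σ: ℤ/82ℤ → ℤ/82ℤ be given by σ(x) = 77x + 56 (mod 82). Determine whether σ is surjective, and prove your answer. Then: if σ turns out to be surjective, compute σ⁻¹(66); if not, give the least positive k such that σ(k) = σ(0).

80

Since gcd(77, 82) = 1, 77 is invertible modulo 82. Euclid's algorithm: 82 = 1·77 + 5, 77 = 15·5 + 2, 5 = 2·2 + 1; back-substituting gives 1 = 49·77 − 46·82, so 77⁻¹ ≡ 49 (mod 82).
For any y ∈ ℤ/82ℤ, x = 49(y − 56) mod 82 satisfies σ(x) = 77·49(y − 56) + 56 ≡ y (since 77·49 ≡ 1 mod 82). So every y has a preimage.
Hence σ is surjective.
Since σ is surjective, we compute σ⁻¹(66): solve 77x + 56 ≡ 66 (mod 82), i.e. 77x ≡ 10 (mod 82).
Multiplying by 77⁻¹ = 49 gives x ≡ 49·10 = 490 = 5·82 + 80 ≡ 80 (mod 82).
Check: σ(80) = 77·80 + 56 = 6216 = 75·82 + 66 ≡ 66 (mod 82).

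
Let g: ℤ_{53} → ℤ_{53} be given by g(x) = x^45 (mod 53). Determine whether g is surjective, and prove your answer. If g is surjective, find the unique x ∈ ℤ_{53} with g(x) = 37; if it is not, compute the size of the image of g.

6

Since 53 is prime, the nonzero elements of ℤ_{53} form a cyclic group of order 52.
As gcd(45, 52) = 1, raising to the 45th power is a bijection on this group: if u^45 ≡ v^45 then (uv^{−1})^45 = 1, and the only element of order dividing gcd(45, 52) = 1 is 1, so u = v.
With g(0) = 0 this makes g injective on all of ℤ_{53}, hence bijective (finite equal-size domain and codomain). In particular g is surjective.
Since g is surjective, we find the preimage of 37. The inverse of x ↦ x^45 on (ℤ_{53})^× is x ↦ x^37, because 45·37 = 1665 = 32·52 + 1 ≡ 1 (mod 52) and x^{52} = 1 for x ≠ 0 (Fermat). So g⁻¹(37) = 37^37 mod 53.
Repeated squaring mod 53: 37^1 ≡ 37, 37^2 ≡ 37² = 1369 ≡ 44, 37^4 ≡ 44² = 1936 ≡ 28, 37^8 ≡ 28² = 784 ≡ 42, 37^16 ≡ 42² = 1764 ≡ 15, 37^32 ≡ 15² = 225 ≡ 13. Since 37 = 32 + 4 + 1, 37^37 ≡ 13·28·37: 13·28 = 364 ≡ 46, then 46·37 = 1702 ≡ 6. So 37^37 ≡ 6 (mod 53).
Hence g⁻¹(37) = 6.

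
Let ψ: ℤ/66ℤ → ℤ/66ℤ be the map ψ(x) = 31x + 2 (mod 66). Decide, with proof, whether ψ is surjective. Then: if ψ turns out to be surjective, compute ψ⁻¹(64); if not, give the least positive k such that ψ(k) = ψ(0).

2

Recall that ψ is surjective if every y in the codomain equals ψ(x) for some x in the domain.
Since gcd(31, 66) = 1, 31 is invertible modulo 66. Euclid's algorithm: 66 = 2·31 + 4, 31 = 7·4 + 3, 4 = 1·3 + 1; back-substituting gives 1 = 49·31 − 23·66, so 31⁻¹ ≡ 49 (mod 66).
Then y ↦ 49(y − 2) is a two-sided inverse to ψ, so every y ∈ ℤ/66ℤ has a preimage.
Thus ψ is surjective.
Since ψ is surjective, we find ψ⁻¹(64): we need 31x ≡ 64 − 2 ≡ 62 (mod 66). Using 31⁻¹ = 49: x ≡ 49·62 = 3038 = 46·66 + 2, so x = 2.
Check: ψ(2) = 31·2 + 2 = 64 ≡ 64 (mod 66).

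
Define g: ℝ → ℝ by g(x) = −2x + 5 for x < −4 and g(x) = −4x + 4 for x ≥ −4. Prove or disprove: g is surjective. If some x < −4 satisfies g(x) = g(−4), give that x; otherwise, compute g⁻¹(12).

-15/2

Both pieces are strictly decreasing (slopes −2 and −4), so each is injective on its own interval.
The left piece maps (−∞, −4) onto (13, ∞); the right piece maps [−4, ∞) onto (−∞, 20].
The union (13, ∞) ∪ (−∞, 20] covers ℝ, so g is surjective.
For the follow-up: the images overlap, so an x < −4 with g(x) = g(−4) exists. g(−4) = 20; solving −2x + 5 = 20 for x < −4 gives x = (20 − 5)/(−2) = −15/2.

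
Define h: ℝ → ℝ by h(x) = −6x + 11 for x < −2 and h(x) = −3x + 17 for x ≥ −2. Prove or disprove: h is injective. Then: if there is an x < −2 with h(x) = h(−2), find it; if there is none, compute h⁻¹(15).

Both pieces are strictly decreasing (slopes −6 and −3), so each is injective on its own interval.
The left piece maps (−∞, −2) onto (23, ∞); the right piece maps [−2, ∞) onto (−∞, 23].
These images are disjoint, so no value is attained by both pieces. Hence h is injective.
Because the two images are disjoint, no x < −2 has h(x) = h(−2), so we compute h⁻¹(15): 15 lies in (−∞, 23], so solve −3x + 17 = 15: x = (15 − 17)/(−3) = 2/3.

2/3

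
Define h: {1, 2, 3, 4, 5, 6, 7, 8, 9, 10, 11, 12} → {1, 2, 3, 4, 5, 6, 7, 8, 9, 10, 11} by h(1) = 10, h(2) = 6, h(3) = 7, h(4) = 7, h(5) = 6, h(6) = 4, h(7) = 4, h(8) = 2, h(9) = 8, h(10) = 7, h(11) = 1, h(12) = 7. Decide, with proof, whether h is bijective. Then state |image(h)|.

h(3) = 7 = h(4) with 3 ≠ 4, so h is not injective, hence not bijective.
The image of h is {1, 2, 4, 6, 7, 8, 10}, which has 7 elements.

7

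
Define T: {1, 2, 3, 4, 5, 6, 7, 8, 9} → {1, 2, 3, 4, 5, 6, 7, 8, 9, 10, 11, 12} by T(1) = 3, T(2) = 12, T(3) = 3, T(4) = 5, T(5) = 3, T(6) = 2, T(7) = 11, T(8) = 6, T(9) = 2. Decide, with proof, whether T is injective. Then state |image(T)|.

T(1) = 3 = T(3) with 1 ≠ 3, so T is not injective.
The image of T is {2, 3, 5, 6, 11, 12}, which has 6 elements.

6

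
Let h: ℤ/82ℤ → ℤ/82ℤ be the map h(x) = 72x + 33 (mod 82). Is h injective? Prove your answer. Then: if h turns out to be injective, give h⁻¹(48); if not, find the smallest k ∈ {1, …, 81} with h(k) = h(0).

41

We have gcd(72, 82) = 2 > 1. Taking u = 0 and v = 41: h(0) = 33 and h(41) = 72·41 + 33 = 2985 ≡ 33 (mod 82).
So h(0) = h(41) while 0 ≠ 41, so h is not injective.
Since h is not injective, we find the least positive k with h(k) = h(0): this means 72k ≡ 0 (mod 82), i.e. 82 ∣ 72k. Since gcd(72, 82) = 2, dividing through by 2 this holds exactly when 41 ∣ 36k, and as gcd(36, 41) = 1, exactly when 41 ∣ k.
The smallest positive such k is 41.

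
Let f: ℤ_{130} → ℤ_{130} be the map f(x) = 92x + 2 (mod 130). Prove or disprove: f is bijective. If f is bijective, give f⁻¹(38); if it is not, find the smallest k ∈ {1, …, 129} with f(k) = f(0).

We have gcd(92, 130) = 2 > 1. Taking s = 0 and t = 65: f(0) = 2 and f(65) = 92·65 + 2 = 5982 ≡ 2 (mod 130).
So f(0) = f(65) while 0 ≠ 65, therefore f is not injective, hence not bijective.
Since f is not bijective, we find the least positive k with f(k) = f(0): this means 92k ≡ 0 (mod 130), i.e. 130 ∣ 92k. Since gcd(92, 130) = 2, dividing through by 2 this holds exactly when 65 ∣ 46k, and as gcd(46, 65) = 1, exactly when 65 ∣ k.
The smallest positive such k is 65.

65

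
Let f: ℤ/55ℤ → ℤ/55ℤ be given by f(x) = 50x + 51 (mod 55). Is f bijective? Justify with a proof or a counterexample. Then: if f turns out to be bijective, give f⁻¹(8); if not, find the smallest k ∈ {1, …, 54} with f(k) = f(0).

11

We have gcd(50, 55) = 5 > 1. Taking u = 0 and v = 11: f(0) = 51 and f(11) = 50·11 + 51 = 601 ≡ 51 (mod 55).
So f(0) = f(11) while 0 ≠ 11, thus f is not injective, hence not bijective.
Since f is not bijective, we find the least positive k with f(k) = f(0): this means 50k ≡ 0 (mod 55), i.e. 55 ∣ 50k. Since gcd(50, 55) = 5, dividing through by 5 this holds exactly when 11 ∣ 10k, and as gcd(10, 11) = 1, exactly when 11 ∣ k.
The smallest positive such k is 11.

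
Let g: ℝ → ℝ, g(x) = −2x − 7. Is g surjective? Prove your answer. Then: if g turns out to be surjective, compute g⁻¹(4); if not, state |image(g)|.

Recall: g is surjective if every y in the codomain equals g(x) for some x in the domain.
For any y ∈ ℝ, x = (y + 7)/(−2) satisfies g(x) = y.
So g is surjective.
Since g is surjective, we compute g⁻¹(4) = (4 + 7)/(−2) = −11/2.

-11/2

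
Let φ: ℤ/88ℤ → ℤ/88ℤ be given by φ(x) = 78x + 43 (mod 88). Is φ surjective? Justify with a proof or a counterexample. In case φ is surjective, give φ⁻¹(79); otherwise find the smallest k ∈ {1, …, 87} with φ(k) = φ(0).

Recall: surjectivity means every element of the codomain has a preimage under φ.
Since gcd(78, 88) = 2, we have 78x ≡ 0 (mod 2) for all x, so φ(x) ≡ 1 (mod 2).
But 0 ≢ 1 (mod 2), so 0 ∈ ℤ/88ℤ has no preimage. So φ is not surjective.
Since φ is not surjective, we find the least positive k with φ(k) = φ(0): this means 78k ≡ 0 (mod 88), i.e. 88 ∣ 78k. Since gcd(78, 88) = 2, dividing through by 2 this holds exactly when 44 ∣ 39k, and as gcd(39, 44) = 1, exactly when 44 ∣ k.
The smallest positive such k is 44.

44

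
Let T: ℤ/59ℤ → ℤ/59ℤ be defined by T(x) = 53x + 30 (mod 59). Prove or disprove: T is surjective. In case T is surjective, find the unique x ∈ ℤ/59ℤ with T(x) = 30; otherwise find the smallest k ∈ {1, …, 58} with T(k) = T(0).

0

Since gcd(53, 59) = 1, 53 is invertible modulo 59. Euclid's algorithm: 59 = 1·53 + 6, 53 = 8·6 + 5, 6 = 1·5 + 1; back-substituting gives 1 = 49·53 − 44·59, so 53⁻¹ ≡ 49 (mod 59).
For any y ∈ ℤ/59ℤ, x = 49(y − 30) mod 59 satisfies T(x) = 53·49(y − 30) + 30 ≡ y (since 53·49 ≡ 1 mod 59). So every y has a preimage.
Therefore T is surjective.
Since T is surjective, we find T⁻¹(30): we need 53x ≡ 30 − 30 ≡ 0 (mod 59). Using 53⁻¹ = 49: x ≡ 49·0 = 0, so x = 0.
Check: T(0) = 53·0 + 30 = 30 ≡ 30 (mod 59).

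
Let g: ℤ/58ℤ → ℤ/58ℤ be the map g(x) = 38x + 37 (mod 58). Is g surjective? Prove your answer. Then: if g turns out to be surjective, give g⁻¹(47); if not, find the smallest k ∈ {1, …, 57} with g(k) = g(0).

Since gcd(38, 58) = 2, we have 38x ≡ 0 (mod 2) for all x, so g(x) ≡ 1 (mod 2).
But 0 ≢ 1 (mod 2), so 0 ∈ ℤ/58ℤ has no preimage. Thus g is not surjective.
Since g is not surjective, we find the least positive k with g(k) = g(0): this means 38k ≡ 0 (mod 58), i.e. 58 ∣ 38k. Since gcd(38, 58) = 2, dividing through by 2 this holds exactly when 29 ∣ 19k, and as gcd(19, 29) = 1, exactly when 29 ∣ k.
The smallest positive such k is 29.

29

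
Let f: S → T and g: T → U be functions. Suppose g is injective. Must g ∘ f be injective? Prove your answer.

No. Take S = {1, 2}, T = U = {1, 2, 3}, f(1) = f(2) = 1, and g = identity (injective).
Then (g ∘ f)(1) = (g ∘ f)(2) = 1 with 1 ≠ 2, so g ∘ f is not injective.

not injective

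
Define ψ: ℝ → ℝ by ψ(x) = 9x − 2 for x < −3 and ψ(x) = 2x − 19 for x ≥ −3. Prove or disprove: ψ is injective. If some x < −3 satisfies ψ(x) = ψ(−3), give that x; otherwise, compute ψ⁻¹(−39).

Both pieces are strictly increasing (slopes 9 and 2), so each is injective on its own interval.
The left piece maps (−∞, −3) onto (−∞, −29); the right piece maps [−3, ∞) onto [−25, ∞).
These images are disjoint, so no value is attained by both pieces. Thus ψ is injective.
Because the two images are disjoint, no x < −3 has ψ(x) = ψ(−3), so we compute ψ⁻¹(−39): −39 lies in (−∞, −29), so solve 9x − 2 = −39: x = (−39 + 2)/9 = −37/9.

-37/9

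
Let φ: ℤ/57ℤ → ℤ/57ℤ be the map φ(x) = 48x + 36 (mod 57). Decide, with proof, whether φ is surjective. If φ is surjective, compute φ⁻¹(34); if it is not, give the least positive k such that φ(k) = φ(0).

19

Since gcd(48, 57) = 3, we have 48x ≡ 0 (mod 3) for all x, so φ(x) ≡ 0 (mod 3).
But 1 ≢ 0 (mod 3), so 1 ∈ ℤ/57ℤ has no preimage. So φ is not surjective.
Since φ is not surjective, we find the least positive k with φ(k) = φ(0): this means 48k ≡ 0 (mod 57), i.e. 57 ∣ 48k. Since gcd(48, 57) = 3, dividing through by 3 this holds exactly when 19 ∣ 16k, and as gcd(16, 19) = 1, exactly when 19 ∣ k.
The smallest positive such k is 19.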